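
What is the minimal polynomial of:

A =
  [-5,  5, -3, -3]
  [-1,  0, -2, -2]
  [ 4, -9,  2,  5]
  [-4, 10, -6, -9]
x^3 + 9*x^2 + 27*x + 27

The characteristic polynomial is χ_A(x) = (x + 3)^4, so the eigenvalues are known. The minimal polynomial is
  m_A(x) = Π_λ (x − λ)^{k_λ}
where k_λ is the size of the *largest* Jordan block for λ (equivalently, the smallest k with (A − λI)^k v = 0 for every generalised eigenvector v of λ).

  λ = -3: largest Jordan block has size 3, contributing (x + 3)^3

So m_A(x) = (x + 3)^3 = x^3 + 9*x^2 + 27*x + 27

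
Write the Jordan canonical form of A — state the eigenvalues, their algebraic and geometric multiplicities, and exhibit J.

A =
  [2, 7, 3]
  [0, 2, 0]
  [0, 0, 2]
J_2(2) ⊕ J_1(2)

The characteristic polynomial is
  det(x·I − A) = x^3 - 6*x^2 + 12*x - 8 = (x - 2)^3

Eigenvalues and multiplicities (the geometric multiplicity of λ is n − rank(A − λI), which equals the number of Jordan blocks for λ):
  λ = 2: algebraic multiplicity = 3, geometric multiplicity = 2

Determining the block sizes for each eigenvalue:
  λ = 2: 2 blocks summing to 3 forces exactly one block of size 2 and the rest size 1 → block sizes [2, 1]

Assembling the blocks gives a Jordan form
J =
  [2, 1, 0]
  [0, 2, 0]
  [0, 0, 2]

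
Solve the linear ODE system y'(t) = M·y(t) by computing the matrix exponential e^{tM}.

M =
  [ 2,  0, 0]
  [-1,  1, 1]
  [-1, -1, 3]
e^{tM} =
  [exp(2*t), 0, 0]
  [-t*exp(2*t), -t*exp(2*t) + exp(2*t), t*exp(2*t)]
  [-t*exp(2*t), -t*exp(2*t), t*exp(2*t) + exp(2*t)]

Strategy: write M = P · J · P⁻¹ where J is a Jordan canonical form, so e^{tM} = P · e^{tJ} · P⁻¹, and e^{tJ} can be computed block-by-block.

M has Jordan form
J =
  [2, 1, 0]
  [0, 2, 0]
  [0, 0, 2]
(up to reordering of blocks).

Per-block formulas:
  For a 2×2 Jordan block J_2(2): exp(t · J_2(2)) = e^(2t)·(I + t·N), where N is the 2×2 nilpotent shift.
  For a 1×1 block at λ = 2: exp(t · [2]) = [e^(2t)].

After assembling e^{tJ} and conjugating by P, we get:

e^{tM} =
  [exp(2*t), 0, 0]
  [-t*exp(2*t), -t*exp(2*t) + exp(2*t), t*exp(2*t)]
  [-t*exp(2*t), -t*exp(2*t), t*exp(2*t) + exp(2*t)]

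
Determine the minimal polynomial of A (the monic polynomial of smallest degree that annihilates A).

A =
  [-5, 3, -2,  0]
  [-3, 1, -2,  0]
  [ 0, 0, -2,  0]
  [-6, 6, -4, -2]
x^2 + 4*x + 4

The characteristic polynomial is χ_A(x) = (x + 2)^4, so the eigenvalues are known. The minimal polynomial is
  m_A(x) = Π_λ (x − λ)^{k_λ}
where k_λ is the size of the *largest* Jordan block for λ (equivalently, the smallest k with (A − λI)^k v = 0 for every generalised eigenvector v of λ).

  λ = -2: largest Jordan block has size 2, contributing (x + 2)^2

So m_A(x) = (x + 2)^2 = x^2 + 4*x + 4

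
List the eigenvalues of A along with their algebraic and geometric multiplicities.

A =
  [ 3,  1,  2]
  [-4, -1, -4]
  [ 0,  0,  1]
λ = 1: alg = 3, geom = 2

Step 1 — factor the characteristic polynomial to read off the algebraic multiplicities:
  χ_A(x) = (x - 1)^3

Step 2 — compute geometric multiplicities via the rank-nullity identity g(λ) = n − rank(A − λI):
  rank(A − (1)·I) = 1, so dim ker(A − (1)·I) = n − 1 = 2

Summary:
  λ = 1: algebraic multiplicity = 3, geometric multiplicity = 2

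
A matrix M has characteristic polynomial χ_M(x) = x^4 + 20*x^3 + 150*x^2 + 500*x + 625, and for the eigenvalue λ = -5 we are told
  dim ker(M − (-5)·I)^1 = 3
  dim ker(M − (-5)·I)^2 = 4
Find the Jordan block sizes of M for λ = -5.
Block sizes for λ = -5: [2, 1, 1]

From the dimensions of kernels of powers, the number of Jordan blocks of size at least j is d_j − d_{j−1} where d_j = dim ker(N^j) (with d_0 = 0). Computing the differences gives [3, 1].
The number of blocks of size exactly k is (#blocks of size ≥ k) − (#blocks of size ≥ k + 1), so the partition is: 2 block(s) of size 1, 1 block(s) of size 2.
In nonincreasing order the block sizes are [2, 1, 1].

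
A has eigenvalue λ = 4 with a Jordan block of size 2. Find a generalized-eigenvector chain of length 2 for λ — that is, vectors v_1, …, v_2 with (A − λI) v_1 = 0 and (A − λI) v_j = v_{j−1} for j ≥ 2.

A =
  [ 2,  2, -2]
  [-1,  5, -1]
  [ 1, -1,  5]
A Jordan chain for λ = 4 of length 2:
v_1 = (-2, -1, 1)ᵀ
v_2 = (1, 0, 0)ᵀ

Let N = A − (4)·I. We want v_2 with N^2 v_2 = 0 but N^1 v_2 ≠ 0; then v_{j-1} := N · v_j for j = 2, …, 2.

Pick v_2 = (1, 0, 0)ᵀ.
Then v_1 = N · v_2 = (-2, -1, 1)ᵀ.

Sanity check: (A − (4)·I) v_1 = (0, 0, 0)ᵀ = 0. ✓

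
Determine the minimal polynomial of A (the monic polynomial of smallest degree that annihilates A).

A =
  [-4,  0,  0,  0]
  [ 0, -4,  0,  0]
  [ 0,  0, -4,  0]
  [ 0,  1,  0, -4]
x^2 + 8*x + 16

The characteristic polynomial is χ_A(x) = (x + 4)^4, so the eigenvalues are known. The minimal polynomial is
  m_A(x) = Π_λ (x − λ)^{k_λ}
where k_λ is the size of the *largest* Jordan block for λ (equivalently, the smallest k with (A − λI)^k v = 0 for every generalised eigenvector v of λ).

  λ = -4: largest Jordan block has size 2, contributing (x + 4)^2

So m_A(x) = (x + 4)^2 = x^2 + 8*x + 16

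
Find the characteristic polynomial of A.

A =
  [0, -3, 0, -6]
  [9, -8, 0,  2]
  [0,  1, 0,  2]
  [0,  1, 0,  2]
x^4 + 6*x^3 + 9*x^2

Expanding det(x·I − A) (e.g. by cofactor expansion or by noting that A is similar to its Jordan form J, which has the same characteristic polynomial as A) gives
  χ_A(x) = x^4 + 6*x^3 + 9*x^2
which factors as x^2*(x + 3)^2. The eigenvalues (with algebraic multiplicities) are λ = -3 with multiplicity 2, λ = 0 with multiplicity 2.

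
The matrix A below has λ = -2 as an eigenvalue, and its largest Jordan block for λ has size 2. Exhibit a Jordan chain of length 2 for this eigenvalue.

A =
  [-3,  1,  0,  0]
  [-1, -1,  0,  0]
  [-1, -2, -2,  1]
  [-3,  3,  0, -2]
A Jordan chain for λ = -2 of length 2:
v_1 = (-1, -1, -1, -3)ᵀ
v_2 = (1, 0, 0, 0)ᵀ

Let N = A − (-2)·I. We want v_2 with N^2 v_2 = 0 but N^1 v_2 ≠ 0; then v_{j-1} := N · v_j for j = 2, …, 2.

Pick v_2 = (1, 0, 0, 0)ᵀ.
Then v_1 = N · v_2 = (-1, -1, -1, -3)ᵀ.

Sanity check: (A − (-2)·I) v_1 = (0, 0, 0, 0)ᵀ = 0. ✓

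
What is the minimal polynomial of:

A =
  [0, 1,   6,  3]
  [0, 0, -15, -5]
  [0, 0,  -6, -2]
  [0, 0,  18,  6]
x^3

The characteristic polynomial is χ_A(x) = x^4, so the eigenvalues are known. The minimal polynomial is
  m_A(x) = Π_λ (x − λ)^{k_λ}
where k_λ is the size of the *largest* Jordan block for λ (equivalently, the smallest k with (A − λI)^k v = 0 for every generalised eigenvector v of λ).

  λ = 0: largest Jordan block has size 3, contributing (x − 0)^3

So m_A(x) = x^3 = x^3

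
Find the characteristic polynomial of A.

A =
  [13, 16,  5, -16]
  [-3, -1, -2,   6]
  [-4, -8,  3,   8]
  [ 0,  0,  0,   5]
x^4 - 20*x^3 + 150*x^2 - 500*x + 625

Expanding det(x·I − A) (e.g. by cofactor expansion or by noting that A is similar to its Jordan form J, which has the same characteristic polynomial as A) gives
  χ_A(x) = x^4 - 20*x^3 + 150*x^2 - 500*x + 625
which factors as (x - 5)^4. The eigenvalues (with algebraic multiplicities) are λ = 5 with multiplicity 4.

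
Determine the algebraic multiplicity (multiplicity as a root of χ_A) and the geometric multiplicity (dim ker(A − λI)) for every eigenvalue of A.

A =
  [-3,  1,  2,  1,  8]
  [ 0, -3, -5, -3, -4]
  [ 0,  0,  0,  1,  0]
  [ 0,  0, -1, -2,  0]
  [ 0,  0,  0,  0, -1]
λ = -3: alg = 2, geom = 1; λ = -1: alg = 3, geom = 2

Step 1 — factor the characteristic polynomial to read off the algebraic multiplicities:
  χ_A(x) = (x + 1)^3*(x + 3)^2

Step 2 — compute geometric multiplicities via the rank-nullity identity g(λ) = n − rank(A − λI):
  rank(A − (-3)·I) = 4, so dim ker(A − (-3)·I) = n − 4 = 1
  rank(A − (-1)·I) = 3, so dim ker(A − (-1)·I) = n − 3 = 2

Summary:
  λ = -3: algebraic multiplicity = 2, geometric multiplicity = 1
  λ = -1: algebraic multiplicity = 3, geometric multiplicity = 2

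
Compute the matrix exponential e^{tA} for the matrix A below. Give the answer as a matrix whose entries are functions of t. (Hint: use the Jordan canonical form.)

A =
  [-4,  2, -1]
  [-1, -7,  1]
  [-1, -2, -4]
e^{tA} =
  [t*exp(-5*t) + exp(-5*t), 2*t*exp(-5*t), -t*exp(-5*t)]
  [-t*exp(-5*t), -2*t*exp(-5*t) + exp(-5*t), t*exp(-5*t)]
  [-t*exp(-5*t), -2*t*exp(-5*t), t*exp(-5*t) + exp(-5*t)]

Strategy: write A = P · J · P⁻¹ where J is a Jordan canonical form, so e^{tA} = P · e^{tJ} · P⁻¹, and e^{tJ} can be computed block-by-block.

A has Jordan form
J =
  [-5,  1,  0]
  [ 0, -5,  0]
  [ 0,  0, -5]
(up to reordering of blocks).

Per-block formulas:
  For a 2×2 Jordan block J_2(-5): exp(t · J_2(-5)) = e^(-5t)·(I + t·N), where N is the 2×2 nilpotent shift.
  For a 1×1 block at λ = -5: exp(t · [-5]) = [e^(-5t)].

After assembling e^{tJ} and conjugating by P, we get:

e^{tA} =
  [t*exp(-5*t) + exp(-5*t), 2*t*exp(-5*t), -t*exp(-5*t)]
  [-t*exp(-5*t), -2*t*exp(-5*t) + exp(-5*t), t*exp(-5*t)]
  [-t*exp(-5*t), -2*t*exp(-5*t), t*exp(-5*t) + exp(-5*t)]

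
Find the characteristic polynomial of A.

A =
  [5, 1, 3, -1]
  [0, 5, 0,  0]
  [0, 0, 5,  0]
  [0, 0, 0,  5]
x^4 - 20*x^3 + 150*x^2 - 500*x + 625

Expanding det(x·I − A) (e.g. by cofactor expansion or by noting that A is similar to its Jordan form J, which has the same characteristic polynomial as A) gives
  χ_A(x) = x^4 - 20*x^3 + 150*x^2 - 500*x + 625
which factors as (x - 5)^4. The eigenvalues (with algebraic multiplicities) are λ = 5 with multiplicity 4.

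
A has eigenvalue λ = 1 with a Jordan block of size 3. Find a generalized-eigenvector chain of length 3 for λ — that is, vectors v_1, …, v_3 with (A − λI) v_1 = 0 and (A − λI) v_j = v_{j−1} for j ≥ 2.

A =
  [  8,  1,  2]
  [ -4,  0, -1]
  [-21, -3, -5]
A Jordan chain for λ = 1 of length 3:
v_1 = (3, -3, -9)ᵀ
v_2 = (7, -4, -21)ᵀ
v_3 = (1, 0, 0)ᵀ

Let N = A − (1)·I. We want v_3 with N^3 v_3 = 0 but N^2 v_3 ≠ 0; then v_{j-1} := N · v_j for j = 3, …, 2.

Pick v_3 = (1, 0, 0)ᵀ.
Then v_2 = N · v_3 = (7, -4, -21)ᵀ.
Then v_1 = N · v_2 = (3, -3, -9)ᵀ.

Sanity check: (A − (1)·I) v_1 = (0, 0, 0)ᵀ = 0. ✓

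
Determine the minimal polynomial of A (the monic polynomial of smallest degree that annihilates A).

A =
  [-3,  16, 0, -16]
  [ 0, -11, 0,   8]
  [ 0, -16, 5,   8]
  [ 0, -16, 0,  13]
x^2 - 2*x - 15

The characteristic polynomial is χ_A(x) = (x - 5)^2*(x + 3)^2, so the eigenvalues are known. The minimal polynomial is
  m_A(x) = Π_λ (x − λ)^{k_λ}
where k_λ is the size of the *largest* Jordan block for λ (equivalently, the smallest k with (A − λI)^k v = 0 for every generalised eigenvector v of λ).

  λ = -3: largest Jordan block has size 1, contributing (x + 3)
  λ = 5: largest Jordan block has size 1, contributing (x − 5)

So m_A(x) = (x - 5)*(x + 3) = x^2 - 2*x - 15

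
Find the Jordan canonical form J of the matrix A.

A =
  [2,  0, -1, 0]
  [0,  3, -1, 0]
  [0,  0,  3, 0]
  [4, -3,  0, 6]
J_1(2) ⊕ J_2(3) ⊕ J_1(6)

The characteristic polynomial is
  det(x·I − A) = x^4 - 14*x^3 + 69*x^2 - 144*x + 108 = (x - 6)*(x - 3)^2*(x - 2)

Eigenvalues and multiplicities (the geometric multiplicity of λ is n − rank(A − λI), which equals the number of Jordan blocks for λ):
  λ = 2: algebraic multiplicity = 1, geometric multiplicity = 1
  λ = 3: algebraic multiplicity = 2, geometric multiplicity = 1
  λ = 6: algebraic multiplicity = 1, geometric multiplicity = 1

Determining the block sizes for each eigenvalue:
  λ = 2: one block (gm = 1), so the single block has size am = 1 → block sizes [1]
  λ = 3: one block (gm = 1), so the single block has size am = 2 → block sizes [2]
  λ = 6: one block (gm = 1), so the single block has size am = 1 → block sizes [1]

Assembling the blocks gives a Jordan form
J =
  [2, 0, 0, 0]
  [0, 3, 1, 0]
  [0, 0, 3, 0]
  [0, 0, 0, 6]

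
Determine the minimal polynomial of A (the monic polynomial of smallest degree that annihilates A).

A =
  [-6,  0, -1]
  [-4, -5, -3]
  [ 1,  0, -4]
x^3 + 15*x^2 + 75*x + 125

The characteristic polynomial is χ_A(x) = (x + 5)^3, so the eigenvalues are known. The minimal polynomial is
  m_A(x) = Π_λ (x − λ)^{k_λ}
where k_λ is the size of the *largest* Jordan block for λ (equivalently, the smallest k with (A − λI)^k v = 0 for every generalised eigenvector v of λ).

  λ = -5: largest Jordan block has size 3, contributing (x + 5)^3

So m_A(x) = (x + 5)^3 = x^3 + 15*x^2 + 75*x + 125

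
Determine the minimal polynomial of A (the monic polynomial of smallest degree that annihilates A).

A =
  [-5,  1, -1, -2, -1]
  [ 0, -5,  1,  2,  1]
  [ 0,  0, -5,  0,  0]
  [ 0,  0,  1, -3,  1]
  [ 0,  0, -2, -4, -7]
x^3 + 15*x^2 + 75*x + 125

The characteristic polynomial is χ_A(x) = (x + 5)^5, so the eigenvalues are known. The minimal polynomial is
  m_A(x) = Π_λ (x − λ)^{k_λ}
where k_λ is the size of the *largest* Jordan block for λ (equivalently, the smallest k with (A − λI)^k v = 0 for every generalised eigenvector v of λ).

  λ = -5: largest Jordan block has size 3, contributing (x + 5)^3

So m_A(x) = (x + 5)^3 = x^3 + 15*x^2 + 75*x + 125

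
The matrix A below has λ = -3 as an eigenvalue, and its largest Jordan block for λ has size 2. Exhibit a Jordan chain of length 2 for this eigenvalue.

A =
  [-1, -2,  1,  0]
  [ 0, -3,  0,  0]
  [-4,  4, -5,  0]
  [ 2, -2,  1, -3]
A Jordan chain for λ = -3 of length 2:
v_1 = (2, 0, -4, 2)ᵀ
v_2 = (1, 0, 0, 0)ᵀ

Let N = A − (-3)·I. We want v_2 with N^2 v_2 = 0 but N^1 v_2 ≠ 0; then v_{j-1} := N · v_j for j = 2, …, 2.

Pick v_2 = (1, 0, 0, 0)ᵀ.
Then v_1 = N · v_2 = (2, 0, -4, 2)ᵀ.

Sanity check: (A − (-3)·I) v_1 = (0, 0, 0, 0)ᵀ = 0. ✓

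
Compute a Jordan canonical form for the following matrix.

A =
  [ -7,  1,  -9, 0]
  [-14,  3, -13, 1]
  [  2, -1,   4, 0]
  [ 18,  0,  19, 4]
J_1(-5) ⊕ J_3(3)

The characteristic polynomial is
  det(x·I − A) = x^4 - 4*x^3 - 18*x^2 + 108*x - 135 = (x - 3)^3*(x + 5)

Eigenvalues and multiplicities (the geometric multiplicity of λ is n − rank(A − λI), which equals the number of Jordan blocks for λ):
  λ = -5: algebraic multiplicity = 1, geometric multiplicity = 1
  λ = 3: algebraic multiplicity = 3, geometric multiplicity = 1

Determining the block sizes for each eigenvalue:
  λ = -5: one block (gm = 1), so the single block has size am = 1 → block sizes [1]
  λ = 3: one block (gm = 1), so the single block has size am = 3 → block sizes [3]

Assembling the blocks gives a Jordan form
J =
  [-5, 0, 0, 0]
  [ 0, 3, 1, 0]
  [ 0, 0, 3, 1]
  [ 0, 0, 0, 3]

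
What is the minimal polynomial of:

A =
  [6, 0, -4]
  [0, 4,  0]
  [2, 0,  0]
x^2 - 6*x + 8

The characteristic polynomial is χ_A(x) = (x - 4)^2*(x - 2), so the eigenvalues are known. The minimal polynomial is
  m_A(x) = Π_λ (x − λ)^{k_λ}
where k_λ is the size of the *largest* Jordan block for λ (equivalently, the smallest k with (A − λI)^k v = 0 for every generalised eigenvector v of λ).

  λ = 2: largest Jordan block has size 1, contributing (x − 2)
  λ = 4: largest Jordan block has size 1, contributing (x − 4)

So m_A(x) = (x - 4)*(x - 2) = x^2 - 6*x + 8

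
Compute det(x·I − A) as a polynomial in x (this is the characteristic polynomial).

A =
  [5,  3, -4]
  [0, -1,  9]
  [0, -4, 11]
x^3 - 15*x^2 + 75*x - 125

Expanding det(x·I − A) (e.g. by cofactor expansion or by noting that A is similar to its Jordan form J, which has the same characteristic polynomial as A) gives
  χ_A(x) = x^3 - 15*x^2 + 75*x - 125
which factors as (x - 5)^3. The eigenvalues (with algebraic multiplicities) are λ = 5 with multiplicity 3.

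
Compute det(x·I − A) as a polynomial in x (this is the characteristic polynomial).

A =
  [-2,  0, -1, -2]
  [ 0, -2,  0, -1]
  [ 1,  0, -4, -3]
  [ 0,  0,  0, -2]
x^4 + 10*x^3 + 37*x^2 + 60*x + 36

Expanding det(x·I − A) (e.g. by cofactor expansion or by noting that A is similar to its Jordan form J, which has the same characteristic polynomial as A) gives
  χ_A(x) = x^4 + 10*x^3 + 37*x^2 + 60*x + 36
which factors as (x + 2)^2*(x + 3)^2. The eigenvalues (with algebraic multiplicities) are λ = -3 with multiplicity 2, λ = -2 with multiplicity 2.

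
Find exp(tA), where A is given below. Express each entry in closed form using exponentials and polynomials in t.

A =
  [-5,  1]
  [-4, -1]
e^{tA} =
  [-2*t*exp(-3*t) + exp(-3*t), t*exp(-3*t)]
  [-4*t*exp(-3*t), 2*t*exp(-3*t) + exp(-3*t)]

Strategy: write A = P · J · P⁻¹ where J is a Jordan canonical form, so e^{tA} = P · e^{tJ} · P⁻¹, and e^{tJ} can be computed block-by-block.

A has Jordan form
J =
  [-3,  1]
  [ 0, -3]
(up to reordering of blocks).

Per-block formulas:
  For a 2×2 Jordan block J_2(-3): exp(t · J_2(-3)) = e^(-3t)·(I + t·N), where N is the 2×2 nilpotent shift.

After assembling e^{tJ} and conjugating by P, we get:

e^{tA} =
  [-2*t*exp(-3*t) + exp(-3*t), t*exp(-3*t)]
  [-4*t*exp(-3*t), 2*t*exp(-3*t) + exp(-3*t)]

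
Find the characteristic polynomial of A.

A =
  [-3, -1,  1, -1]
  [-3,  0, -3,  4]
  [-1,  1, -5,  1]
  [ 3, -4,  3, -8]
x^4 + 16*x^3 + 96*x^2 + 256*x + 256

Expanding det(x·I − A) (e.g. by cofactor expansion or by noting that A is similar to its Jordan form J, which has the same characteristic polynomial as A) gives
  χ_A(x) = x^4 + 16*x^3 + 96*x^2 + 256*x + 256
which factors as (x + 4)^4. The eigenvalues (with algebraic multiplicities) are λ = -4 with multiplicity 4.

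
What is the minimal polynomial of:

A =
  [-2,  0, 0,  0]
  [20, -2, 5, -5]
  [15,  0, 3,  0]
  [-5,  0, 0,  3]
x^2 - x - 6

The characteristic polynomial is χ_A(x) = (x - 3)^2*(x + 2)^2, so the eigenvalues are known. The minimal polynomial is
  m_A(x) = Π_λ (x − λ)^{k_λ}
where k_λ is the size of the *largest* Jordan block for λ (equivalently, the smallest k with (A − λI)^k v = 0 for every generalised eigenvector v of λ).

  λ = -2: largest Jordan block has size 1, contributing (x + 2)
  λ = 3: largest Jordan block has size 1, contributing (x − 3)

So m_A(x) = (x - 3)*(x + 2) = x^2 - x - 6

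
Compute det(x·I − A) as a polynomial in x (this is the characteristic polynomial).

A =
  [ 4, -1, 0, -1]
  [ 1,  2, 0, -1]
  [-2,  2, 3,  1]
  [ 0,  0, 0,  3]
x^4 - 12*x^3 + 54*x^2 - 108*x + 81

Expanding det(x·I − A) (e.g. by cofactor expansion or by noting that A is similar to its Jordan form J, which has the same characteristic polynomial as A) gives
  χ_A(x) = x^4 - 12*x^3 + 54*x^2 - 108*x + 81
which factors as (x - 3)^4. The eigenvalues (with algebraic multiplicities) are λ = 3 with multiplicity 4.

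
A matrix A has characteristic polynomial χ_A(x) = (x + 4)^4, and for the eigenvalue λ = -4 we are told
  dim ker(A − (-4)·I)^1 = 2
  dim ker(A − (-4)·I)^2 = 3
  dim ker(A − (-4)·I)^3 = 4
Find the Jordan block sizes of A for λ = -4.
Block sizes for λ = -4: [3, 1]

From the dimensions of kernels of powers, the number of Jordan blocks of size at least j is d_j − d_{j−1} where d_j = dim ker(N^j) (with d_0 = 0). Computing the differences gives [2, 1, 1].
The number of blocks of size exactly k is (#blocks of size ≥ k) − (#blocks of size ≥ k + 1), so the partition is: 1 block(s) of size 1, 1 block(s) of size 3.
In nonincreasing order the block sizes are [3, 1].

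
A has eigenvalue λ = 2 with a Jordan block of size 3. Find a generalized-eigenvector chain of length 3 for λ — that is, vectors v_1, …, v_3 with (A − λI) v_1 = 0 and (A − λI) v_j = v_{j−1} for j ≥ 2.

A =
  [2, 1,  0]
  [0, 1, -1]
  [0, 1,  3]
A Jordan chain for λ = 2 of length 3:
v_1 = (-1, 0, 0)ᵀ
v_2 = (1, -1, 1)ᵀ
v_3 = (0, 1, 0)ᵀ

Let N = A − (2)·I. We want v_3 with N^3 v_3 = 0 but N^2 v_3 ≠ 0; then v_{j-1} := N · v_j for j = 3, …, 2.

Pick v_3 = (0, 1, 0)ᵀ.
Then v_2 = N · v_3 = (1, -1, 1)ᵀ.
Then v_1 = N · v_2 = (-1, 0, 0)ᵀ.

Sanity check: (A − (2)·I) v_1 = (0, 0, 0)ᵀ = 0. ✓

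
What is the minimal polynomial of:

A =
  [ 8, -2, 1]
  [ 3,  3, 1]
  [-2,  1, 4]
x^3 - 15*x^2 + 75*x - 125

The characteristic polynomial is χ_A(x) = (x - 5)^3, so the eigenvalues are known. The minimal polynomial is
  m_A(x) = Π_λ (x − λ)^{k_λ}
where k_λ is the size of the *largest* Jordan block for λ (equivalently, the smallest k with (A − λI)^k v = 0 for every generalised eigenvector v of λ).

  λ = 5: largest Jordan block has size 3, contributing (x − 5)^3

So m_A(x) = (x - 5)^3 = x^3 - 15*x^2 + 75*x - 125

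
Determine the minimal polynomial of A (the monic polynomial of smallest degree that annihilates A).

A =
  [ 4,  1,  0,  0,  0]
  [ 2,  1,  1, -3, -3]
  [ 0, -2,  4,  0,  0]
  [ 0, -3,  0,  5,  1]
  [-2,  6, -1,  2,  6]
x^3 - 12*x^2 + 48*x - 64

The characteristic polynomial is χ_A(x) = (x - 4)^5, so the eigenvalues are known. The minimal polynomial is
  m_A(x) = Π_λ (x − λ)^{k_λ}
where k_λ is the size of the *largest* Jordan block for λ (equivalently, the smallest k with (A − λI)^k v = 0 for every generalised eigenvector v of λ).

  λ = 4: largest Jordan block has size 3, contributing (x − 4)^3

So m_A(x) = (x - 4)^3 = x^3 - 12*x^2 + 48*x - 64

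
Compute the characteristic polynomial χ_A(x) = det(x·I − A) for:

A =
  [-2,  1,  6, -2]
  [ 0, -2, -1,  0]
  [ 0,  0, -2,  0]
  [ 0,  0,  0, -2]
x^4 + 8*x^3 + 24*x^2 + 32*x + 16

Expanding det(x·I − A) (e.g. by cofactor expansion or by noting that A is similar to its Jordan form J, which has the same characteristic polynomial as A) gives
  χ_A(x) = x^4 + 8*x^3 + 24*x^2 + 32*x + 16
which factors as (x + 2)^4. The eigenvalues (with algebraic multiplicities) are λ = -2 with multiplicity 4.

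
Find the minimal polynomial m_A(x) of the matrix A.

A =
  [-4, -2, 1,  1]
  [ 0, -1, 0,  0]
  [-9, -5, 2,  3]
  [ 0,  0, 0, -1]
x^3 + 3*x^2 + 3*x + 1

The characteristic polynomial is χ_A(x) = (x + 1)^4, so the eigenvalues are known. The minimal polynomial is
  m_A(x) = Π_λ (x − λ)^{k_λ}
where k_λ is the size of the *largest* Jordan block for λ (equivalently, the smallest k with (A − λI)^k v = 0 for every generalised eigenvector v of λ).

  λ = -1: largest Jordan block has size 3, contributing (x + 1)^3

So m_A(x) = (x + 1)^3 = x^3 + 3*x^2 + 3*x + 1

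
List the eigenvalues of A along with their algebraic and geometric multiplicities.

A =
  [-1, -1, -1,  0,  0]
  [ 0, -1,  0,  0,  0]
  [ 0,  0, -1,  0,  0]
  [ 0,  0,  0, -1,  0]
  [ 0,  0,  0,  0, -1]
λ = -1: alg = 5, geom = 4

Step 1 — factor the characteristic polynomial to read off the algebraic multiplicities:
  χ_A(x) = (x + 1)^5

Step 2 — compute geometric multiplicities via the rank-nullity identity g(λ) = n − rank(A − λI):
  rank(A − (-1)·I) = 1, so dim ker(A − (-1)·I) = n − 1 = 4

Summary:
  λ = -1: algebraic multiplicity = 5, geometric multiplicity = 4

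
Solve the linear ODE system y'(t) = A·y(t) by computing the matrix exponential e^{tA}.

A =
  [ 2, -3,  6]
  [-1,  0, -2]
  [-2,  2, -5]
e^{tA} =
  [3*t*exp(-t) + exp(-t), -3*t*exp(-t), 6*t*exp(-t)]
  [-t*exp(-t), t*exp(-t) + exp(-t), -2*t*exp(-t)]
  [-2*t*exp(-t), 2*t*exp(-t), -4*t*exp(-t) + exp(-t)]

Strategy: write A = P · J · P⁻¹ where J is a Jordan canonical form, so e^{tA} = P · e^{tJ} · P⁻¹, and e^{tJ} can be computed block-by-block.

A has Jordan form
J =
  [-1,  1,  0]
  [ 0, -1,  0]
  [ 0,  0, -1]
(up to reordering of blocks).

Per-block formulas:
  For a 1×1 block at λ = -1: exp(t · [-1]) = [e^(-1t)].
  For a 2×2 Jordan block J_2(-1): exp(t · J_2(-1)) = e^(-1t)·(I + t·N), where N is the 2×2 nilpotent shift.

After assembling e^{tJ} and conjugating by P, we get:

e^{tA} =
  [3*t*exp(-t) + exp(-t), -3*t*exp(-t), 6*t*exp(-t)]
  [-t*exp(-t), t*exp(-t) + exp(-t), -2*t*exp(-t)]
  [-2*t*exp(-t), 2*t*exp(-t), -4*t*exp(-t) + exp(-t)]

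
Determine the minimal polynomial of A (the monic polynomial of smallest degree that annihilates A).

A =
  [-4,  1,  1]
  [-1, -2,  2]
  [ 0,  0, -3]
x^3 + 9*x^2 + 27*x + 27

The characteristic polynomial is χ_A(x) = (x + 3)^3, so the eigenvalues are known. The minimal polynomial is
  m_A(x) = Π_λ (x − λ)^{k_λ}
where k_λ is the size of the *largest* Jordan block for λ (equivalently, the smallest k with (A − λI)^k v = 0 for every generalised eigenvector v of λ).

  λ = -3: largest Jordan block has size 3, contributing (x + 3)^3

So m_A(x) = (x + 3)^3 = x^3 + 9*x^2 + 27*x + 27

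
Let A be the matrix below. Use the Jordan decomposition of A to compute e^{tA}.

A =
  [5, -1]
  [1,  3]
e^{tA} =
  [t*exp(4*t) + exp(4*t), -t*exp(4*t)]
  [t*exp(4*t), -t*exp(4*t) + exp(4*t)]

Strategy: write A = P · J · P⁻¹ where J is a Jordan canonical form, so e^{tA} = P · e^{tJ} · P⁻¹, and e^{tJ} can be computed block-by-block.

A has Jordan form
J =
  [4, 1]
  [0, 4]
(up to reordering of blocks).

Per-block formulas:
  For a 2×2 Jordan block J_2(4): exp(t · J_2(4)) = e^(4t)·(I + t·N), where N is the 2×2 nilpotent shift.

After assembling e^{tJ} and conjugating by P, we get:

e^{tA} =
  [t*exp(4*t) + exp(4*t), -t*exp(4*t)]
  [t*exp(4*t), -t*exp(4*t) + exp(4*t)]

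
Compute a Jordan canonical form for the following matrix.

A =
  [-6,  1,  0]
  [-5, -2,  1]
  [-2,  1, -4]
J_3(-4)

The characteristic polynomial is
  det(x·I − A) = x^3 + 12*x^2 + 48*x + 64 = (x + 4)^3

Eigenvalues and multiplicities (the geometric multiplicity of λ is n − rank(A − λI), which equals the number of Jordan blocks for λ):
  λ = -4: algebraic multiplicity = 3, geometric multiplicity = 1

Determining the block sizes for each eigenvalue:
  λ = -4: one block (gm = 1), so the single block has size am = 3 → block sizes [3]

Assembling the blocks gives a Jordan form
J =
  [-4,  1,  0]
  [ 0, -4,  1]
  [ 0,  0, -4]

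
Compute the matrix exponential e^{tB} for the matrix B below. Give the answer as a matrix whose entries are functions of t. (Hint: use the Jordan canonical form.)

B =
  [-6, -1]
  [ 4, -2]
e^{tB} =
  [-2*t*exp(-4*t) + exp(-4*t), -t*exp(-4*t)]
  [4*t*exp(-4*t), 2*t*exp(-4*t) + exp(-4*t)]

Strategy: write B = P · J · P⁻¹ where J is a Jordan canonical form, so e^{tB} = P · e^{tJ} · P⁻¹, and e^{tJ} can be computed block-by-block.

B has Jordan form
J =
  [-4,  1]
  [ 0, -4]
(up to reordering of blocks).

Per-block formulas:
  For a 2×2 Jordan block J_2(-4): exp(t · J_2(-4)) = e^(-4t)·(I + t·N), where N is the 2×2 nilpotent shift.

After assembling e^{tJ} and conjugating by P, we get:

e^{tB} =
  [-2*t*exp(-4*t) + exp(-4*t), -t*exp(-4*t)]
  [4*t*exp(-4*t), 2*t*exp(-4*t) + exp(-4*t)]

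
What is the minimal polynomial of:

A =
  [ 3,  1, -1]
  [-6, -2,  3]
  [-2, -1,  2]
x^2 - 2*x + 1

The characteristic polynomial is χ_A(x) = (x - 1)^3, so the eigenvalues are known. The minimal polynomial is
  m_A(x) = Π_λ (x − λ)^{k_λ}
where k_λ is the size of the *largest* Jordan block for λ (equivalently, the smallest k with (A − λI)^k v = 0 for every generalised eigenvector v of λ).

  λ = 1: largest Jordan block has size 2, contributing (x − 1)^2

So m_A(x) = (x - 1)^2 = x^2 - 2*x + 1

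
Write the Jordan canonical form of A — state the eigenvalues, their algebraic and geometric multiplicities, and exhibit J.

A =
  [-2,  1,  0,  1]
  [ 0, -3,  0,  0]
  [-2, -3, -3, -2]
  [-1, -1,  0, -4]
J_2(-3) ⊕ J_2(-3)

The characteristic polynomial is
  det(x·I − A) = x^4 + 12*x^3 + 54*x^2 + 108*x + 81 = (x + 3)^4

Eigenvalues and multiplicities (the geometric multiplicity of λ is n − rank(A − λI), which equals the number of Jordan blocks for λ):
  λ = -3: algebraic multiplicity = 4, geometric multiplicity = 2

Determining the block sizes for each eigenvalue:
  λ = -3: with am = 4 and gm = 2, the partition is not yet determined (e.g. several partitions of 4 into 2 parts exist). Let N = A − (-3)·I. Computing rank(N^1) = 2, rank(N^2) = 0; the number of blocks of size ≥ j is rank(N^{j−1}) − rank(N^j), giving [2, 2]. So we have 2 block(s) of size 2 → block sizes [2, 2]

Assembling the blocks gives a Jordan form
J =
  [-3,  1,  0,  0]
  [ 0, -3,  0,  0]
  [ 0,  0, -3,  1]
  [ 0,  0,  0, -3]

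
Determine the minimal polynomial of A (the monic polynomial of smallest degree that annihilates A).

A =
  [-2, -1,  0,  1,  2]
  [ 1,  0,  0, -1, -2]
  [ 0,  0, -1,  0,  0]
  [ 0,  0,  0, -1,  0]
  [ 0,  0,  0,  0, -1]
x^2 + 2*x + 1

The characteristic polynomial is χ_A(x) = (x + 1)^5, so the eigenvalues are known. The minimal polynomial is
  m_A(x) = Π_λ (x − λ)^{k_λ}
where k_λ is the size of the *largest* Jordan block for λ (equivalently, the smallest k with (A − λI)^k v = 0 for every generalised eigenvector v of λ).

  λ = -1: largest Jordan block has size 2, contributing (x + 1)^2

So m_A(x) = (x + 1)^2 = x^2 + 2*x + 1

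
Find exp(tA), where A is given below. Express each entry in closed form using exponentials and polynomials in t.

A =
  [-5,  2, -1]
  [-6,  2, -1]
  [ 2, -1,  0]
e^{tA} =
  [t^2*exp(-t) - 4*t*exp(-t) + exp(-t), -t^2*exp(-t)/2 + 2*t*exp(-t), t^2*exp(-t)/2 - t*exp(-t)]
  [2*t^2*exp(-t) - 6*t*exp(-t), -t^2*exp(-t) + 3*t*exp(-t) + exp(-t), t^2*exp(-t) - t*exp(-t)]
  [2*t*exp(-t), -t*exp(-t), t*exp(-t) + exp(-t)]

Strategy: write A = P · J · P⁻¹ where J is a Jordan canonical form, so e^{tA} = P · e^{tJ} · P⁻¹, and e^{tJ} can be computed block-by-block.

A has Jordan form
J =
  [-1,  1,  0]
  [ 0, -1,  1]
  [ 0,  0, -1]
(up to reordering of blocks).

Per-block formulas:
  For a 3×3 Jordan block J_3(-1): exp(t · J_3(-1)) = e^(-1t)·(I + t·N + (t^2/2)·N^2), where N is the 3×3 nilpotent shift.

After assembling e^{tJ} and conjugating by P, we get:

e^{tA} =
  [t^2*exp(-t) - 4*t*exp(-t) + exp(-t), -t^2*exp(-t)/2 + 2*t*exp(-t), t^2*exp(-t)/2 - t*exp(-t)]
  [2*t^2*exp(-t) - 6*t*exp(-t), -t^2*exp(-t) + 3*t*exp(-t) + exp(-t), t^2*exp(-t) - t*exp(-t)]
  [2*t*exp(-t), -t*exp(-t), t*exp(-t) + exp(-t)]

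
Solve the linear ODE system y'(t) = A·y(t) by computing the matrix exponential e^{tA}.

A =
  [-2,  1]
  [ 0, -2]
e^{tA} =
  [exp(-2*t), t*exp(-2*t)]
  [0, exp(-2*t)]

Strategy: write A = P · J · P⁻¹ where J is a Jordan canonical form, so e^{tA} = P · e^{tJ} · P⁻¹, and e^{tJ} can be computed block-by-block.

A has Jordan form
J =
  [-2,  1]
  [ 0, -2]
(up to reordering of blocks).

Per-block formulas:
  For a 2×2 Jordan block J_2(-2): exp(t · J_2(-2)) = e^(-2t)·(I + t·N), where N is the 2×2 nilpotent shift.

After assembling e^{tJ} and conjugating by P, we get:

e^{tA} =
  [exp(-2*t), t*exp(-2*t)]
  [0, exp(-2*t)]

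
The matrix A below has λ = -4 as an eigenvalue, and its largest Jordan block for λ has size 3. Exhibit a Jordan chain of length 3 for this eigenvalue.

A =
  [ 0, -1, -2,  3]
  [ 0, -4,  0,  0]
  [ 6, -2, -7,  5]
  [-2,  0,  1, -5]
A Jordan chain for λ = -4 of length 3:
v_1 = (-2, 0, -4, 0)ᵀ
v_2 = (4, 0, 6, -2)ᵀ
v_3 = (1, 0, 0, 0)ᵀ

Let N = A − (-4)·I. We want v_3 with N^3 v_3 = 0 but N^2 v_3 ≠ 0; then v_{j-1} := N · v_j for j = 3, …, 2.

Pick v_3 = (1, 0, 0, 0)ᵀ.
Then v_2 = N · v_3 = (4, 0, 6, -2)ᵀ.
Then v_1 = N · v_2 = (-2, 0, -4, 0)ᵀ.

Sanity check: (A − (-4)·I) v_1 = (0, 0, 0, 0)ᵀ = 0. ✓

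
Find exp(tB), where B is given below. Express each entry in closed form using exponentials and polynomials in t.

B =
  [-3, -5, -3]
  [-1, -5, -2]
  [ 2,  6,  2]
e^{tB} =
  [-t*exp(-2*t) + exp(-2*t), t^2*exp(-2*t) - 5*t*exp(-2*t), t^2*exp(-2*t)/2 - 3*t*exp(-2*t)]
  [-t*exp(-2*t), t^2*exp(-2*t) - 3*t*exp(-2*t) + exp(-2*t), t^2*exp(-2*t)/2 - 2*t*exp(-2*t)]
  [2*t*exp(-2*t), -2*t^2*exp(-2*t) + 6*t*exp(-2*t), -t^2*exp(-2*t) + 4*t*exp(-2*t) + exp(-2*t)]

Strategy: write B = P · J · P⁻¹ where J is a Jordan canonical form, so e^{tB} = P · e^{tJ} · P⁻¹, and e^{tJ} can be computed block-by-block.

B has Jordan form
J =
  [-2,  1,  0]
  [ 0, -2,  1]
  [ 0,  0, -2]
(up to reordering of blocks).

Per-block formulas:
  For a 3×3 Jordan block J_3(-2): exp(t · J_3(-2)) = e^(-2t)·(I + t·N + (t^2/2)·N^2), where N is the 3×3 nilpotent shift.

After assembling e^{tJ} and conjugating by P, we get:

e^{tB} =
  [-t*exp(-2*t) + exp(-2*t), t^2*exp(-2*t) - 5*t*exp(-2*t), t^2*exp(-2*t)/2 - 3*t*exp(-2*t)]
  [-t*exp(-2*t), t^2*exp(-2*t) - 3*t*exp(-2*t) + exp(-2*t), t^2*exp(-2*t)/2 - 2*t*exp(-2*t)]
  [2*t*exp(-2*t), -2*t^2*exp(-2*t) + 6*t*exp(-2*t), -t^2*exp(-2*t) + 4*t*exp(-2*t) + exp(-2*t)]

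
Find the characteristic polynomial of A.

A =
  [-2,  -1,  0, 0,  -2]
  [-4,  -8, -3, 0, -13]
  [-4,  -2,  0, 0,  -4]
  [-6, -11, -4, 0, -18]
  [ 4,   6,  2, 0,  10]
x^5

Expanding det(x·I − A) (e.g. by cofactor expansion or by noting that A is similar to its Jordan form J, which has the same characteristic polynomial as A) gives
  χ_A(x) = x^5
which factors as x^5. The eigenvalues (with algebraic multiplicities) are λ = 0 with multiplicity 5.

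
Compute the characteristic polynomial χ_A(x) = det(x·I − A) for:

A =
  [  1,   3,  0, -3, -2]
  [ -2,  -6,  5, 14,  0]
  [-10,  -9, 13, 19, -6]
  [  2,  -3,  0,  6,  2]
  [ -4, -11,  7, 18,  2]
x^5 - 16*x^4 + 102*x^3 - 324*x^2 + 513*x - 324

Expanding det(x·I − A) (e.g. by cofactor expansion or by noting that A is similar to its Jordan form J, which has the same characteristic polynomial as A) gives
  χ_A(x) = x^5 - 16*x^4 + 102*x^3 - 324*x^2 + 513*x - 324
which factors as (x - 4)*(x - 3)^4. The eigenvalues (with algebraic multiplicities) are λ = 3 with multiplicity 4, λ = 4 with multiplicity 1.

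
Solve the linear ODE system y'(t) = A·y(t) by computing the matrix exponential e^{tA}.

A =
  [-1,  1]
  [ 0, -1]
e^{tA} =
  [exp(-t), t*exp(-t)]
  [0, exp(-t)]

Strategy: write A = P · J · P⁻¹ where J is a Jordan canonical form, so e^{tA} = P · e^{tJ} · P⁻¹, and e^{tJ} can be computed block-by-block.

A has Jordan form
J =
  [-1,  1]
  [ 0, -1]
(up to reordering of blocks).

Per-block formulas:
  For a 2×2 Jordan block J_2(-1): exp(t · J_2(-1)) = e^(-1t)·(I + t·N), where N is the 2×2 nilpotent shift.

After assembling e^{tJ} and conjugating by P, we get:

e^{tA} =
  [exp(-t), t*exp(-t)]
  [0, exp(-t)]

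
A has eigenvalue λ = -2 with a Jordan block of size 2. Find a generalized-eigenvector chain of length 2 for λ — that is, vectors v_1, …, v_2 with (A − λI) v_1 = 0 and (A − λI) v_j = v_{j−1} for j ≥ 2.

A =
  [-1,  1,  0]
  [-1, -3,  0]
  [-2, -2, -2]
A Jordan chain for λ = -2 of length 2:
v_1 = (1, -1, -2)ᵀ
v_2 = (1, 0, 0)ᵀ

Let N = A − (-2)·I. We want v_2 with N^2 v_2 = 0 but N^1 v_2 ≠ 0; then v_{j-1} := N · v_j for j = 2, …, 2.

Pick v_2 = (1, 0, 0)ᵀ.
Then v_1 = N · v_2 = (1, -1, -2)ᵀ.

Sanity check: (A − (-2)·I) v_1 = (0, 0, 0)ᵀ = 0. ✓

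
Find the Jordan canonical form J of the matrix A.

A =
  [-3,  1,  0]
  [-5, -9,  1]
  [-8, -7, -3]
J_3(-5)

The characteristic polynomial is
  det(x·I − A) = x^3 + 15*x^2 + 75*x + 125 = (x + 5)^3

Eigenvalues and multiplicities (the geometric multiplicity of λ is n − rank(A − λI), which equals the number of Jordan blocks for λ):
  λ = -5: algebraic multiplicity = 3, geometric multiplicity = 1

Determining the block sizes for each eigenvalue:
  λ = -5: one block (gm = 1), so the single block has size am = 3 → block sizes [3]

Assembling the blocks gives a Jordan form
J =
  [-5,  1,  0]
  [ 0, -5,  1]
  [ 0,  0, -5]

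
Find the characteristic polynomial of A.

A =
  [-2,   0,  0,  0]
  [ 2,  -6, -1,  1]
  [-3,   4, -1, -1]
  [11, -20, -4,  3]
x^4 + 6*x^3 + 13*x^2 + 12*x + 4

Expanding det(x·I − A) (e.g. by cofactor expansion or by noting that A is similar to its Jordan form J, which has the same characteristic polynomial as A) gives
  χ_A(x) = x^4 + 6*x^3 + 13*x^2 + 12*x + 4
which factors as (x + 1)^2*(x + 2)^2. The eigenvalues (with algebraic multiplicities) are λ = -2 with multiplicity 2, λ = -1 with multiplicity 2.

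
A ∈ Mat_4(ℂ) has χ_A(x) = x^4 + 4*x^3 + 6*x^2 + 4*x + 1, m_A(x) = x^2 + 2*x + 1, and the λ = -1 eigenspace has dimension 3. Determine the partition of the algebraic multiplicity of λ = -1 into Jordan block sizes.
Block sizes for λ = -1: [2, 1, 1]

Step 1 — from the characteristic polynomial, algebraic multiplicity of λ = -1 is 4. From dim ker(A − (-1)·I) = 3, there are exactly 3 Jordan blocks for λ = -1.
Step 2 — from the minimal polynomial, the factor (x + 1)^2 tells us the largest block for λ = -1 has size 2.
Step 3 — with total size 4, 3 blocks, and largest block 2, the block sizes (in nonincreasing order) are [2, 1, 1].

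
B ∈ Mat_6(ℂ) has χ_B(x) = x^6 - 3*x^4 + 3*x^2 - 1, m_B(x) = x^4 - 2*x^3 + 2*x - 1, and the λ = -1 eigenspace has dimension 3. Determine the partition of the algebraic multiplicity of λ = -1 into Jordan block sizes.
Block sizes for λ = -1: [1, 1, 1]

Step 1 — from the characteristic polynomial, algebraic multiplicity of λ = -1 is 3. From dim ker(B − (-1)·I) = 3, there are exactly 3 Jordan blocks for λ = -1.
Step 2 — from the minimal polynomial, the factor (x + 1) tells us the largest block for λ = -1 has size 1.
Step 3 — with total size 3, 3 blocks, and largest block 1, the block sizes (in nonincreasing order) are [1, 1, 1].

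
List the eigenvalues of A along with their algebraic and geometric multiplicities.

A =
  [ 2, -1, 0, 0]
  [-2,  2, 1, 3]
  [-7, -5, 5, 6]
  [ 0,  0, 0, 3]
λ = 3: alg = 4, geom = 2

Step 1 — factor the characteristic polynomial to read off the algebraic multiplicities:
  χ_A(x) = (x - 3)^4

Step 2 — compute geometric multiplicities via the rank-nullity identity g(λ) = n − rank(A − λI):
  rank(A − (3)·I) = 2, so dim ker(A − (3)·I) = n − 2 = 2

Summary:
  λ = 3: algebraic multiplicity = 4, geometric multiplicity = 2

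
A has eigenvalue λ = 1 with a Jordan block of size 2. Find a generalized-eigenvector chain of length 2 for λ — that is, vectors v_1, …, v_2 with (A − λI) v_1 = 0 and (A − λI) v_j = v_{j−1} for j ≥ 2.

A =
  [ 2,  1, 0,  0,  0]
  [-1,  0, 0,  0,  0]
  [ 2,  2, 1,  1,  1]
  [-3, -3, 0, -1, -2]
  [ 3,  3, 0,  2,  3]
A Jordan chain for λ = 1 of length 2:
v_1 = (1, -1, 2, -3, 3)ᵀ
v_2 = (1, 0, 0, 0, 0)ᵀ

Let N = A − (1)·I. We want v_2 with N^2 v_2 = 0 but N^1 v_2 ≠ 0; then v_{j-1} := N · v_j for j = 2, …, 2.

Pick v_2 = (1, 0, 0, 0, 0)ᵀ.
Then v_1 = N · v_2 = (1, -1, 2, -3, 3)ᵀ.

Sanity check: (A − (1)·I) v_1 = (0, 0, 0, 0, 0)ᵀ = 0. ✓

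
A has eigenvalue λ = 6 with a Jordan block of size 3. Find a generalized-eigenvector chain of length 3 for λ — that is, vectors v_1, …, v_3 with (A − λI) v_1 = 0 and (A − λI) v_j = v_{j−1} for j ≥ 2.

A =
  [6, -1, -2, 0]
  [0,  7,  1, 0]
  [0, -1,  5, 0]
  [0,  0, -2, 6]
A Jordan chain for λ = 6 of length 3:
v_1 = (1, 0, 0, 2)ᵀ
v_2 = (-1, 1, -1, 0)ᵀ
v_3 = (0, 1, 0, 0)ᵀ

Let N = A − (6)·I. We want v_3 with N^3 v_3 = 0 but N^2 v_3 ≠ 0; then v_{j-1} := N · v_j for j = 3, …, 2.

Pick v_3 = (0, 1, 0, 0)ᵀ.
Then v_2 = N · v_3 = (-1, 1, -1, 0)ᵀ.
Then v_1 = N · v_2 = (1, 0, 0, 2)ᵀ.

Sanity check: (A − (6)·I) v_1 = (0, 0, 0, 0)ᵀ = 0. ✓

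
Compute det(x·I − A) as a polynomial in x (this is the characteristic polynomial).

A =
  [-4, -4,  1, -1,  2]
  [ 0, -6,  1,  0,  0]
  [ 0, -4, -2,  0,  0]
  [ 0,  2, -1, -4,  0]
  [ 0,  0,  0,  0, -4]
x^5 + 20*x^4 + 160*x^3 + 640*x^2 + 1280*x + 1024

Expanding det(x·I − A) (e.g. by cofactor expansion or by noting that A is similar to its Jordan form J, which has the same characteristic polynomial as A) gives
  χ_A(x) = x^5 + 20*x^4 + 160*x^3 + 640*x^2 + 1280*x + 1024
which factors as (x + 4)^5. The eigenvalues (with algebraic multiplicities) are λ = -4 with multiplicity 5.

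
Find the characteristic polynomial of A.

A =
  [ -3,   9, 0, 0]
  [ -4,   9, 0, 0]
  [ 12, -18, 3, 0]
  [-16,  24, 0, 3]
x^4 - 12*x^3 + 54*x^2 - 108*x + 81

Expanding det(x·I − A) (e.g. by cofactor expansion or by noting that A is similar to its Jordan form J, which has the same characteristic polynomial as A) gives
  χ_A(x) = x^4 - 12*x^3 + 54*x^2 - 108*x + 81
which factors as (x - 3)^4. The eigenvalues (with algebraic multiplicities) are λ = 3 with multiplicity 4.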